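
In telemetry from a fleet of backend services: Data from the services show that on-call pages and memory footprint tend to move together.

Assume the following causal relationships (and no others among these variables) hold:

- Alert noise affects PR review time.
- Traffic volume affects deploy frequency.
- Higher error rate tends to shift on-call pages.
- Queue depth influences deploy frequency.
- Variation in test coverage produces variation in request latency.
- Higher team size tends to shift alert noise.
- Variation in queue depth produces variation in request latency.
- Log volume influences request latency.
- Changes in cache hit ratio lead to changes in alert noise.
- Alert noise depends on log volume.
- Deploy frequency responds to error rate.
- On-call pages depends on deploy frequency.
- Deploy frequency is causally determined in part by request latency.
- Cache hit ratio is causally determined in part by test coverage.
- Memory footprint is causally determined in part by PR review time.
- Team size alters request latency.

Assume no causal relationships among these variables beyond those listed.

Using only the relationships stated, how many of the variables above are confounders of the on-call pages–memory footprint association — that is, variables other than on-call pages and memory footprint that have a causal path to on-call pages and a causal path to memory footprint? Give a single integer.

3

The common causes are: log volume (to on-call pages via log volume → request latency → deploy frequency → on-call pages; to memory footprint via log volume → alert noise → PR review time → memory footprint); team size (to on-call pages via team size → request latency → deploy frequency → on-call pages; to memory footprint via team size → alert noise → PR review time → memory footprint); test coverage (to on-call pages via test coverage → request latency → deploy frequency → on-call pages; to memory footprint via test coverage → cache hit ratio → alert noise → PR review time → memory footprint).
Every other variable lacks a causal path to at least one of on-call pages and memory footprint.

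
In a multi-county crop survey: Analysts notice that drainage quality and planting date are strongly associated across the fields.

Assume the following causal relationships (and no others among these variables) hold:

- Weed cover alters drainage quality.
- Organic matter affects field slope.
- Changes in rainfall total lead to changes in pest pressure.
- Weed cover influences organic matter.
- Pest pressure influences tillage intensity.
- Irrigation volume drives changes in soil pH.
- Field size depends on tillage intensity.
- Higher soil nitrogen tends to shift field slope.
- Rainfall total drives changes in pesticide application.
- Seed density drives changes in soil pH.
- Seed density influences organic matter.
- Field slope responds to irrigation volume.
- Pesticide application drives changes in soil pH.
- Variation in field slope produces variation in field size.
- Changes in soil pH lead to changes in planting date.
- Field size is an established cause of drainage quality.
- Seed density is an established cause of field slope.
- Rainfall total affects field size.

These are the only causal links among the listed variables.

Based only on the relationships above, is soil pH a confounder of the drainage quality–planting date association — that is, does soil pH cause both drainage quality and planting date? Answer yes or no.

Soil pH has no stated causal path to drainage quality. A confounder must cause both variables, so soil pH does not qualify.

no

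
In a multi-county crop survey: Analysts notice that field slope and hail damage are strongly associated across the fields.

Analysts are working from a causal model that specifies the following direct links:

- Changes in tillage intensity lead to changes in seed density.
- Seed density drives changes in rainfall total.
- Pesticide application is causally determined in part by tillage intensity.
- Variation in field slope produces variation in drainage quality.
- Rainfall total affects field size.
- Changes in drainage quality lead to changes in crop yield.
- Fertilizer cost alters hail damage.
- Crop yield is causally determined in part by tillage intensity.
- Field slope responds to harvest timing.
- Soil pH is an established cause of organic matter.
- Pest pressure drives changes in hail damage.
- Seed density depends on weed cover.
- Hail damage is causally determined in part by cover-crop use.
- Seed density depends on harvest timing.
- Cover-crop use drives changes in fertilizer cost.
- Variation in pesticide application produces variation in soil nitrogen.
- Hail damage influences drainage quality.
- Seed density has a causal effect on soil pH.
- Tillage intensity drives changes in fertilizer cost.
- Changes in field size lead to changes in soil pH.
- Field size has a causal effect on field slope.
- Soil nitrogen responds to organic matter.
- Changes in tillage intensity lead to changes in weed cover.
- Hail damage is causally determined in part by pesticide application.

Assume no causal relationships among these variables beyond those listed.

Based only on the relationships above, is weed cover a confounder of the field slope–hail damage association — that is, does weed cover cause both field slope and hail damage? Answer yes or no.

no

Weed cover has no stated causal path to hail damage. A confounder must cause both variables, so weed cover does not qualify.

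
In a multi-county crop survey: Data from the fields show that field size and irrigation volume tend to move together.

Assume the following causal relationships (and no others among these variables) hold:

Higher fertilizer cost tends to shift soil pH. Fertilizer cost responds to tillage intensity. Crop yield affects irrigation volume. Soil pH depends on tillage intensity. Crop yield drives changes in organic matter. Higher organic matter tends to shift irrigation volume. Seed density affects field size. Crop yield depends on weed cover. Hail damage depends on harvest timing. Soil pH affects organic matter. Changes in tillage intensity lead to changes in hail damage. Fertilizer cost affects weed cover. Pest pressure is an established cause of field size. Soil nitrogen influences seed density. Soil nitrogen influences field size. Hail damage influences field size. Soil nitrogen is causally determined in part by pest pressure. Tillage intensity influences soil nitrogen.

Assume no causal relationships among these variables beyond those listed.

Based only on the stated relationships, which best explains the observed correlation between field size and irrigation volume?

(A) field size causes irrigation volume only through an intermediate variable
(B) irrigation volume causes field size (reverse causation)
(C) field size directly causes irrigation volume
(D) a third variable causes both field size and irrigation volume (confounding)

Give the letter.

D

Tillage intensity causes field size (tillage intensity → hail damage → field size) and irrigation volume (tillage intensity → soil pH → organic matter → irrigation volume) — a common cause creating the correlation.
There is no stated path from field size to irrigation volume or from irrigation volume to field size, so neither direct nor reverse causation applies.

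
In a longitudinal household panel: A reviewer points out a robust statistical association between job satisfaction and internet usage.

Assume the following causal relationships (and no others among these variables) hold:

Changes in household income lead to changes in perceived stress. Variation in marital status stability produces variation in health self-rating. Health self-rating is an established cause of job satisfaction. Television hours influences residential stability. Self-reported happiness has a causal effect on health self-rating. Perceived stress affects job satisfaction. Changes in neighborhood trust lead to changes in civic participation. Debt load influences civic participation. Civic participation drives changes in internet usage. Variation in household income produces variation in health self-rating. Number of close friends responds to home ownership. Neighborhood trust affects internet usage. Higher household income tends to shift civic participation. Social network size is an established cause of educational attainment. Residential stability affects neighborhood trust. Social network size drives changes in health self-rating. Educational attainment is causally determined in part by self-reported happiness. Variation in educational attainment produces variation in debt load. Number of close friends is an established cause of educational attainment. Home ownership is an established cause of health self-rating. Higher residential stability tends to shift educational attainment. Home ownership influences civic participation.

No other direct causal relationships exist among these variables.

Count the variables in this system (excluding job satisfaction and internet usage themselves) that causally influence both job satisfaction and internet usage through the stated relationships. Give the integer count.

4

The common causes are: home ownership (to job satisfaction via home ownership → health self-rating → job satisfaction; to internet usage via home ownership → civic participation → internet usage); household income (to job satisfaction via household income → perceived stress → job satisfaction; to internet usage via household income → civic participation → internet usage); self-reported happiness (to job satisfaction via self-reported happiness → health self-rating → job satisfaction; to internet usage via self-reported happiness → educational attainment → debt load → civic participation → internet usage); social network size (to job satisfaction via social network size → health self-rating → job satisfaction; to internet usage via social network size → educational attainment → debt load → civic participation → internet usage).
Every other variable lacks a causal path to at least one of job satisfaction and internet usage.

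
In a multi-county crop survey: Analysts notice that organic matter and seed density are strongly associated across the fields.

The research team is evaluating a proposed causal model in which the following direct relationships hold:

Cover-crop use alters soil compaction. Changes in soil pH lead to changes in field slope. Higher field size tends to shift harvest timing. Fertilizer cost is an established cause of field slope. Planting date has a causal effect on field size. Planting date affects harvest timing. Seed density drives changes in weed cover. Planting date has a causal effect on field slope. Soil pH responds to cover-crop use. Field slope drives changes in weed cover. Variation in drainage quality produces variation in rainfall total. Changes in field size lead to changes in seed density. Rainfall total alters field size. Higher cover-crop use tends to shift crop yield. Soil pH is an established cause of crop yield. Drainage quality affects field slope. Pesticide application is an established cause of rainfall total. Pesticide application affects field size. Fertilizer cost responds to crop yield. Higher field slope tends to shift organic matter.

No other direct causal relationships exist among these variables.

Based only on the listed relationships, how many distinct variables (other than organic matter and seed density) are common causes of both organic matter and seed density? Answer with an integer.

The common causes are: drainage quality (to organic matter via drainage quality → field slope → organic matter; to seed density via drainage quality → rainfall total → field size → seed density); planting date (to organic matter via planting date → field slope → organic matter; to seed density via planting date → field size → seed density).
Every other variable lacks a causal path to at least one of organic matter and seed density.

2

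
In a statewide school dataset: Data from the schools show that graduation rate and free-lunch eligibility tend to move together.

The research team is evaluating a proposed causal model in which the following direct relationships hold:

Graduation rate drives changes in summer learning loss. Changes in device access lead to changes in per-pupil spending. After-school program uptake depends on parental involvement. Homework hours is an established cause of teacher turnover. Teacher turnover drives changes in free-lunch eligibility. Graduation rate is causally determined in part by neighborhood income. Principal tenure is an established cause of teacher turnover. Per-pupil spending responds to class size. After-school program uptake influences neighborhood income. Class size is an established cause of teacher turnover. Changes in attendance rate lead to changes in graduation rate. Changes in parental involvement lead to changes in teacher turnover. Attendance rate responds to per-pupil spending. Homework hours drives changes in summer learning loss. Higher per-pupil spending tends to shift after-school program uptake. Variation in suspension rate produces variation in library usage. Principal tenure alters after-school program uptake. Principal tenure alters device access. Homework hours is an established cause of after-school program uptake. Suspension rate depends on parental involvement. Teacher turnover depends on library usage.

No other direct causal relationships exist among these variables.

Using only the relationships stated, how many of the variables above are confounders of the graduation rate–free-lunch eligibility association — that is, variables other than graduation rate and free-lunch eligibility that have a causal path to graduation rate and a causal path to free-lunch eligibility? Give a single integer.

The common causes are: class size (to graduation rate via class size → per-pupil spending → attendance rate → graduation rate; to free-lunch eligibility via class size → teacher turnover → free-lunch eligibility); homework hours (to graduation rate via homework hours → after-school program uptake → neighborhood income → graduation rate; to free-lunch eligibility via homework hours → teacher turnover → free-lunch eligibility); parental involvement (to graduation rate via parental involvement → after-school program uptake → neighborhood income → graduation rate; to free-lunch eligibility via parental involvement → teacher turnover → free-lunch eligibility); principal tenure (to graduation rate via principal tenure → after-school program uptake → neighborhood income → graduation rate; to free-lunch eligibility via principal tenure → teacher turnover → free-lunch eligibility).
Every other variable lacks a causal path to at least one of graduation rate and free-lunch eligibility.

4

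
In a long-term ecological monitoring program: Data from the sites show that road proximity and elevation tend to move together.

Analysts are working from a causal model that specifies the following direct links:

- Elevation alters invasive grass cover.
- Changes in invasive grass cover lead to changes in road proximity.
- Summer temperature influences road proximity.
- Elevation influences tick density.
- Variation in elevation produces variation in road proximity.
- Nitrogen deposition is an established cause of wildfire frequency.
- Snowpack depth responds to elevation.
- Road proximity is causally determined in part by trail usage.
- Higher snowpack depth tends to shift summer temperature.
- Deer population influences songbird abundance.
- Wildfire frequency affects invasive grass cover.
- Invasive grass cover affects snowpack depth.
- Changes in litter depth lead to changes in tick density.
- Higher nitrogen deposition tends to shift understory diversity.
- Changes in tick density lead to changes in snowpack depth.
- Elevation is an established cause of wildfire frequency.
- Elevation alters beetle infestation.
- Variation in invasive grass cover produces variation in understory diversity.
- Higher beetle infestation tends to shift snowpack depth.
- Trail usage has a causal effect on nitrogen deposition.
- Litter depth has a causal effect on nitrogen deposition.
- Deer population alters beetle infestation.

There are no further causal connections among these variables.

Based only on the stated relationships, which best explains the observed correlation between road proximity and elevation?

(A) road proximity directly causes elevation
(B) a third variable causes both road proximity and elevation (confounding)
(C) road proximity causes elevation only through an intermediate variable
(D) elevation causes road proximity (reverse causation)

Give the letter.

The stated link runs elevation → road proximity; road proximity has no causal path to elevation. No variable causes both, so confounding is ruled out. The correlation reflects reverse causation.

D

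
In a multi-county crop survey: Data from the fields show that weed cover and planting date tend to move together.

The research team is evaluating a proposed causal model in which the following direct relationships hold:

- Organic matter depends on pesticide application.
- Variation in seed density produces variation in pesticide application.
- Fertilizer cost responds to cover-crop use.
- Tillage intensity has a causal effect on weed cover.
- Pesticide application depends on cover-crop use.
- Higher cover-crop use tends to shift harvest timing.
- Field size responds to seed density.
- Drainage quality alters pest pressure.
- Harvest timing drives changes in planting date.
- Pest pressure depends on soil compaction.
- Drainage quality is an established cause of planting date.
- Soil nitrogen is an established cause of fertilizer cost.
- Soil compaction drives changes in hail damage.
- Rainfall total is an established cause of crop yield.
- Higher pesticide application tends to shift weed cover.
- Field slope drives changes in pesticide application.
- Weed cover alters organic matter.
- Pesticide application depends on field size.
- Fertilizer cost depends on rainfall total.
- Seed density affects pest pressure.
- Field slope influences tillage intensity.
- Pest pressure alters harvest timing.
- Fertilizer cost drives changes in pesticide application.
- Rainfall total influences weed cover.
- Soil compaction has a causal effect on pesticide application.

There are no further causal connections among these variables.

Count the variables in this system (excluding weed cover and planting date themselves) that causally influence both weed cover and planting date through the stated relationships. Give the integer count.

3

The common causes are: cover-crop use (to weed cover via cover-crop use → pesticide application → weed cover; to planting date via cover-crop use → harvest timing → planting date); seed density (to weed cover via seed density → pesticide application → weed cover; to planting date via seed density → pest pressure → harvest timing → planting date); soil compaction (to weed cover via soil compaction → pesticide application → weed cover; to planting date via soil compaction → pest pressure → harvest timing → planting date).
Every other variable lacks a causal path to at least one of weed cover and planting date.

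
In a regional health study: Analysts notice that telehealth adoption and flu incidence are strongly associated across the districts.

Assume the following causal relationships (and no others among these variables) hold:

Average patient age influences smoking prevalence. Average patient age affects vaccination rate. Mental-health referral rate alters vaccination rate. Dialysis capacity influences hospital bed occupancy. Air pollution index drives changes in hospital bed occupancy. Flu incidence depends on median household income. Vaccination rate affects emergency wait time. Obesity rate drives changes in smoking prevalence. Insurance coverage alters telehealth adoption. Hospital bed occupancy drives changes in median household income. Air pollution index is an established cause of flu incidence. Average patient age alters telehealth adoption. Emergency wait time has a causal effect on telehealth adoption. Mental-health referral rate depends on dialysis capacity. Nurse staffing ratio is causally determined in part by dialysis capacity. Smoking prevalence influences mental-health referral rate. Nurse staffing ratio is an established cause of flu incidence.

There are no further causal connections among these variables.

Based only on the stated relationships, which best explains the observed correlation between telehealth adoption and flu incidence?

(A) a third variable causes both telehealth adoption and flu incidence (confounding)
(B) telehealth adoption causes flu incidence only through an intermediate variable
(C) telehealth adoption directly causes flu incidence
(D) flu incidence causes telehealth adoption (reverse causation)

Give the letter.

Dialysis capacity causes telehealth adoption (dialysis capacity → mental-health referral rate → vaccination rate → emergency wait time → telehealth adoption) and flu incidence (dialysis capacity → nurse staffing ratio → flu incidence) — a common cause creating the correlation.
There is no stated path from telehealth adoption to flu incidence or from flu incidence to telehealth adoption, so neither direct nor reverse causation applies.

A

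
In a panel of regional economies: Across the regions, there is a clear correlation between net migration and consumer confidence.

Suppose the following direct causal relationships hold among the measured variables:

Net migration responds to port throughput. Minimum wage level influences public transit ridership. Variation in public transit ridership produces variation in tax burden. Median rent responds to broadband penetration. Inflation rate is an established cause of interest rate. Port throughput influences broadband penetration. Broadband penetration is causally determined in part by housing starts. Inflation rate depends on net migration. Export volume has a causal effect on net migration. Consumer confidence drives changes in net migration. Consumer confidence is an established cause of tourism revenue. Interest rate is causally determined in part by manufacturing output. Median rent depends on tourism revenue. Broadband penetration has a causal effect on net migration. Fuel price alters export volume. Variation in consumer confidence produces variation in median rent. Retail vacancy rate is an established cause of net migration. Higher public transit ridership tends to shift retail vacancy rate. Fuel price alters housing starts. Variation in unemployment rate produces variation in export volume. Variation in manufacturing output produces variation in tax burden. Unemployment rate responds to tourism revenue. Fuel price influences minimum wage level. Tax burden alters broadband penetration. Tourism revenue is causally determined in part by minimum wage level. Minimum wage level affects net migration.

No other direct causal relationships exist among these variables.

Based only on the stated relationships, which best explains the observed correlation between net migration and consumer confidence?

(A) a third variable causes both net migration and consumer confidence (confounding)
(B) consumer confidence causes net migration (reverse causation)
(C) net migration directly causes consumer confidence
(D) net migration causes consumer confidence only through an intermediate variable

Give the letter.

The stated link runs consumer confidence → net migration; net migration has no causal path to consumer confidence. No variable causes both, so confounding is ruled out. The correlation reflects reverse causation.

B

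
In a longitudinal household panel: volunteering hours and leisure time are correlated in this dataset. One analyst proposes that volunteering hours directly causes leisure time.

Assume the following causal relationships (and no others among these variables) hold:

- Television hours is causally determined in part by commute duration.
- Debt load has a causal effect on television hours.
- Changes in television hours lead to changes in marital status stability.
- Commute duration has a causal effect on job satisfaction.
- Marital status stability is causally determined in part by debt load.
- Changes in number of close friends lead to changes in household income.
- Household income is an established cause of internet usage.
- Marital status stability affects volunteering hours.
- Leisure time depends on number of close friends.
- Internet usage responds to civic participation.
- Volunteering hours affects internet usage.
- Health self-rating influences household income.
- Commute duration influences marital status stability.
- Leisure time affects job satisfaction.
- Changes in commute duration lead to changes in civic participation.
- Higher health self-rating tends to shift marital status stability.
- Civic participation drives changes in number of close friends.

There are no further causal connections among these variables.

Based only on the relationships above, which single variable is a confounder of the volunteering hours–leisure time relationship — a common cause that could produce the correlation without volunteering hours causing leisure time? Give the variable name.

commute duration

Commute duration has a causal path to volunteering hours (commute duration → marital status stability → volunteering hours) and a separate causal path to leisure time (commute duration → civic participation → number of close friends → leisure time), so it is a common cause of both.
No stated relationship gives volunteering hours a causal route to leisure time, so the correlation is explained by the shared upstream cause rather than a direct effect.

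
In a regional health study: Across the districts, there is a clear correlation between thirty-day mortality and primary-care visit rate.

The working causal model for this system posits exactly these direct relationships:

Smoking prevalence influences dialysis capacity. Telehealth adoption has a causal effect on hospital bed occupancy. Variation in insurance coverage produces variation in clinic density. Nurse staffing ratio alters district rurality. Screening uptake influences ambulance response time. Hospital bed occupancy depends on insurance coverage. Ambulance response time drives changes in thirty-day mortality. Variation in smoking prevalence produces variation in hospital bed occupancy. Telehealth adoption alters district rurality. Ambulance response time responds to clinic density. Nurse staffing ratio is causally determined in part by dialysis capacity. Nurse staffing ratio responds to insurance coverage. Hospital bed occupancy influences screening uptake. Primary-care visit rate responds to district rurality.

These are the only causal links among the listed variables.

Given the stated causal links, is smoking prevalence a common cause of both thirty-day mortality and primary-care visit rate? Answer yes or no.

yes

Smoking prevalence has a causal path to thirty-day mortality (smoking prevalence → hospital bed occupancy → screening uptake → ambulance response time → thirty-day mortality) and to primary-care visit rate (smoking prevalence → dialysis capacity → nurse staffing ratio → district rurality → primary-care visit rate), so it is a common cause of both — a confounder.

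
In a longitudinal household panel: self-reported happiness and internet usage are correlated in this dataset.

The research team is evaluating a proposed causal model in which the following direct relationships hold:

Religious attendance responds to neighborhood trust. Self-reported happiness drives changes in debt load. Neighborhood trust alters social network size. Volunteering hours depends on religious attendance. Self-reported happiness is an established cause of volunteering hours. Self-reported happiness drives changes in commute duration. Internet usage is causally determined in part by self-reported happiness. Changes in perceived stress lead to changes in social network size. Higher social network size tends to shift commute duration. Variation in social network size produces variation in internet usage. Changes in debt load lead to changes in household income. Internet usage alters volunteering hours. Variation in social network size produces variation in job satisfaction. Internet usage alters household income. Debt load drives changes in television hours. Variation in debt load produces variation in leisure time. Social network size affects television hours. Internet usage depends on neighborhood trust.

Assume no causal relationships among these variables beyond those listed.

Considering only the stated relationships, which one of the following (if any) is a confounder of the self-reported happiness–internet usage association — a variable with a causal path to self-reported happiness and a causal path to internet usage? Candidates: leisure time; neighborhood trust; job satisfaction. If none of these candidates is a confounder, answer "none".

None of the listed candidates has causal paths to both self-reported happiness and internet usage in the stated relationships, so none is a common cause.

none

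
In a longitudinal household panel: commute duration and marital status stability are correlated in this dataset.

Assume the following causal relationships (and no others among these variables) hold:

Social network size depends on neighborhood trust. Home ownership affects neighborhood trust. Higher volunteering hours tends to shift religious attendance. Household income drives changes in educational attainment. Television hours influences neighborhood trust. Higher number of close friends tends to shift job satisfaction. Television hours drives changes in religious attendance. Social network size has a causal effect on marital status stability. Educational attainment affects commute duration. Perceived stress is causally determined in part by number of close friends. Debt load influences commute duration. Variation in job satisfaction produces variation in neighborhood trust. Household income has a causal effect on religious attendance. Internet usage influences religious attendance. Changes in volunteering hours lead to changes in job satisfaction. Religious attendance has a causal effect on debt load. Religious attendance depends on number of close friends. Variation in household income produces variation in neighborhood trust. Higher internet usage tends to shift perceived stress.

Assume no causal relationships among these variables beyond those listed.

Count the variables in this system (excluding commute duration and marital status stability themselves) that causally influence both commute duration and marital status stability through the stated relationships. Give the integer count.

The common causes are: household income (to commute duration via household income → educational attainment → commute duration; to marital status stability via household income → neighborhood trust → social network size → marital status stability); number of close friends (to commute duration via number of close friends → religious attendance → debt load → commute duration; to marital status stability via number of close friends → job satisfaction → neighborhood trust → social network size → marital status stability); television hours (to commute duration via television hours → religious attendance → debt load → commute duration; to marital status stability via television hours → neighborhood trust → social network size → marital status stability); volunteering hours (to commute duration via volunteering hours → religious attendance → debt load → commute duration; to marital status stability via volunteering hours → job satisfaction → neighborhood trust → social network size → marital status stability).
Every other variable lacks a causal path to at least one of commute duration and marital status stability.

4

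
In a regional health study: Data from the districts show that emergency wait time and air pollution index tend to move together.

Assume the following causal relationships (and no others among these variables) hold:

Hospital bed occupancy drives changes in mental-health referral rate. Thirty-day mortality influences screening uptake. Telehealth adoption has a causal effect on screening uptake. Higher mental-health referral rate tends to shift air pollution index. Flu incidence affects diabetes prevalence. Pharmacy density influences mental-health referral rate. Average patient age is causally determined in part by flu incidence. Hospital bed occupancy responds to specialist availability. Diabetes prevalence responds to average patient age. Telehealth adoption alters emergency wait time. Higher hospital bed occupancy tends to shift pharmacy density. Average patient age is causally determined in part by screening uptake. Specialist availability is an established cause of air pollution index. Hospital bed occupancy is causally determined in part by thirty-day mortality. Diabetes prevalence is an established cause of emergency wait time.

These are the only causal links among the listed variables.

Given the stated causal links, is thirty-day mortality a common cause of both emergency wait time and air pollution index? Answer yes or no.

yes

Thirty-day mortality has a causal path to emergency wait time (thirty-day mortality → screening uptake → average patient age → diabetes prevalence → emergency wait time) and to air pollution index (thirty-day mortality → hospital bed occupancy → mental-health referral rate → air pollution index), so it is a common cause of both — a confounder.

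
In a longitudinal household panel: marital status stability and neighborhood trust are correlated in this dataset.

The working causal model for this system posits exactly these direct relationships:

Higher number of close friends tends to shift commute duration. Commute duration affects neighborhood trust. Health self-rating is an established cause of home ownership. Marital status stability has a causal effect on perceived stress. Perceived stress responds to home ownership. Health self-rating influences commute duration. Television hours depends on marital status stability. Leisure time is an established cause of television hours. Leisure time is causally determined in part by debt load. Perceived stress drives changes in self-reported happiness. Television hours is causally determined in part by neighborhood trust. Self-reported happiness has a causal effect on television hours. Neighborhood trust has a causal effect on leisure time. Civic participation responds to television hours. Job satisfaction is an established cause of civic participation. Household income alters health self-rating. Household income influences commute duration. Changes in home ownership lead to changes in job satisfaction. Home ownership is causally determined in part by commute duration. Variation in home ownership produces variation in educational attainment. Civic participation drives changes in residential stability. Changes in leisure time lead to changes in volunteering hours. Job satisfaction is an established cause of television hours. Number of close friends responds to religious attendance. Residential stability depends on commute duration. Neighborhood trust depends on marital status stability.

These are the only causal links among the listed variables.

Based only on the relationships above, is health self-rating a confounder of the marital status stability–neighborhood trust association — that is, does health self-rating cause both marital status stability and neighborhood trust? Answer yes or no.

Health self-rating has no stated causal path to marital status stability. A confounder must cause both variables, so health self-rating does not qualify.

no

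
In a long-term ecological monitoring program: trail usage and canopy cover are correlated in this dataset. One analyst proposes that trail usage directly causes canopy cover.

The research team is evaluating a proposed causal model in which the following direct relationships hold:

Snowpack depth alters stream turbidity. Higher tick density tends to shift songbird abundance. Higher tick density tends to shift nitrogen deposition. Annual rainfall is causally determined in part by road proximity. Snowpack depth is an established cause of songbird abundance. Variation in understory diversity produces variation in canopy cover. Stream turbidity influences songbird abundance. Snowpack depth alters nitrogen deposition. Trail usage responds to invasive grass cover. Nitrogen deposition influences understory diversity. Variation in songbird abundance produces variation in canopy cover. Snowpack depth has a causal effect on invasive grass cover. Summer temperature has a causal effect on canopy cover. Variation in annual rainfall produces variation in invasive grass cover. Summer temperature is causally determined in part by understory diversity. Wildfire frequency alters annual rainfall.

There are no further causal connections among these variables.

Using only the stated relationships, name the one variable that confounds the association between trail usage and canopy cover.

Snowpack depth has a causal path to trail usage (snowpack depth → invasive grass cover → trail usage) and a separate causal path to canopy cover (snowpack depth → songbird abundance → canopy cover), so it is a common cause of both.
No stated relationship gives trail usage a causal route to canopy cover, so the correlation is explained by the shared upstream cause rather than a direct effect.

snowpack depth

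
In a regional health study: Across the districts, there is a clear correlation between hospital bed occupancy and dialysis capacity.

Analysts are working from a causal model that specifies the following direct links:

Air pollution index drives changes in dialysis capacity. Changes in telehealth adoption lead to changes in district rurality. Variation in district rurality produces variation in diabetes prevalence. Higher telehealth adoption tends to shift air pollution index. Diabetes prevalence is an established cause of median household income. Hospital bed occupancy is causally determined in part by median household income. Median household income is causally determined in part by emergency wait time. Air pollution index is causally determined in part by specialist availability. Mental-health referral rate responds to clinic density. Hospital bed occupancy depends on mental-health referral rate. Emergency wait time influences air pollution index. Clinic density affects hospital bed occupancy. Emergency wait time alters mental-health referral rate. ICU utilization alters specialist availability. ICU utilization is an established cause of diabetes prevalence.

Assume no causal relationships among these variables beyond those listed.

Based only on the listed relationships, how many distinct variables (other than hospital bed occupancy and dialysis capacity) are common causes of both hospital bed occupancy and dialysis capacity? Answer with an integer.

The common causes are: ICU utilization (to hospital bed occupancy via ICU utilization → diabetes prevalence → median household income → hospital bed occupancy; to dialysis capacity via ICU utilization → specialist availability → air pollution index → dialysis capacity); emergency wait time (to hospital bed occupancy via emergency wait time → median household income → hospital bed occupancy; to dialysis capacity via emergency wait time → air pollution index → dialysis capacity); telehealth adoption (to hospital bed occupancy via telehealth adoption → district rurality → diabetes prevalence → median household income → hospital bed occupancy; to dialysis capacity via telehealth adoption → air pollution index → dialysis capacity).
Every other variable lacks a causal path to at least one of hospital bed occupancy and dialysis capacity.

3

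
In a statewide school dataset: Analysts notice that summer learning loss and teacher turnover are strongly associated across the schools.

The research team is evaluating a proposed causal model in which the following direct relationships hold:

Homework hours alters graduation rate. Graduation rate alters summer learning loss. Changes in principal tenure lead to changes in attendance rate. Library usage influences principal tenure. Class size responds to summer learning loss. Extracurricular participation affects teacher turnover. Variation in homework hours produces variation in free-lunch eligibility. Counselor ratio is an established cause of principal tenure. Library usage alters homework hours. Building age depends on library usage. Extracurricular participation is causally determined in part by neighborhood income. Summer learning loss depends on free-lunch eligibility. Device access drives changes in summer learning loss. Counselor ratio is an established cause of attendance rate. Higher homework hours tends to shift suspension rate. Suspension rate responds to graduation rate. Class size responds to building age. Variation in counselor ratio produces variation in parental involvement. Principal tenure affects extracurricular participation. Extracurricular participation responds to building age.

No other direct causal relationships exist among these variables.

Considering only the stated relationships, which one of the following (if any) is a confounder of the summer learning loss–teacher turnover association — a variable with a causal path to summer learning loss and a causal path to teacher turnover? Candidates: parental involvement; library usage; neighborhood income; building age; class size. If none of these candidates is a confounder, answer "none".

Library usage causes summer learning loss (library usage → homework hours → free-lunch eligibility → summer learning loss) and also causes teacher turnover (library usage → principal tenure → extracurricular participation → teacher turnover); it is a common cause of both.
Each of the other candidates lacks a causal path to at least one of summer learning loss and teacher turnover, so they do not confound the relationship.

library usage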